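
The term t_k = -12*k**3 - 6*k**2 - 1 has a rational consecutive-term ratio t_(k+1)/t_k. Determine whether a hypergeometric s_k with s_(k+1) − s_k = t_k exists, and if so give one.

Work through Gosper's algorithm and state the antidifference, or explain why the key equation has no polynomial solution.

s_k = k*(-3*k**3 + 4*k**2 - 2)

Compute t_(k+1)/t_k: get (12*(k + 1)**3 + 6*(k + 1)**2 + 1)/(12*k**3 + 6*k**2 + 1).
A = 1, B = 1, C = k**3 + k**2/2 + 1/12.
Set up (1)·f(k+1) − (1)·f(k) − (k**3 + k**2/2 + 1/12) = 0.
Bound: deg f ≤ 4.
Solving with deg f ≤ 4: f(k) = k*(3*k**3 - 4*k**2 + 2)/12.
So s_k = (B(k−1)f/C)·t_k = (k*(3*k**3 - 4*k**2 + 2)/(12*k**3 + 6*k**2 + 1))·t_k = k*(-3*k**3 + 4*k**2 - 2).
Check: Δs_k = -12*k**3 - 6*k**2 - 1. ✓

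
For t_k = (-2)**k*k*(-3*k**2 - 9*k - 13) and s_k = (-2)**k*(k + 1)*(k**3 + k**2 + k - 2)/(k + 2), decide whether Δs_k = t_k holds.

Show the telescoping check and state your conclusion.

Invalid: residual (-2)**k*(3*k**4 + 16*k**3 + 32*k**2 + 27*k - 2)/(k**2 + 5*k + 6) ≠ 0.

s_(k+1) = (-2)**(k + 1)*(k + 2)*(k + (k + 1)**3 + (k + 1)**2 - 1)/(k + 3)
s_(k+1) − s_k = (-2)**k*(-3*k**5 - 21*k**4 - 60*k**3 - 87*k**2 - 51*k - 2)/(k**2 + 5*k + 6)
(s_(k+1) − s_k) − t_k = (-2)**k*(3*k**4 + 16*k**3 + 32*k**2 + 27*k - 2)/(k**2 + 5*k + 6)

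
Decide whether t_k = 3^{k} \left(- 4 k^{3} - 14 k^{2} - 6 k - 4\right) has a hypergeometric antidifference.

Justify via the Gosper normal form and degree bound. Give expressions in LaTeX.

t_(k+1)/t_k = 3*(2*k**3 + 13*k**2 + 23*k + 14)/(2*k**3 + 7*k**2 + 3*k + 2).
So A=3 and B=1, with C=k**3 + 7*k**2/2 + 3*k/2 + 1.
Need (3)·f(k+1) − (1)·f(k) = k**3 + 7*k**2/2 + 3*k/2 + 1.
Bound: deg f ≤ 3.
Solving with deg f ≤ 3: f(k) = (k**3 - k**2 + 1)/2.
Certificate R = B(k−1)f/C = (k**3 - k**2 + 1)/(2*k**3 + 7*k**2 + 3*k + 2) gives s_k = 2*3**k*(-k**3 + k**2 - 1).
Check: Δs_k = 3**k*(-4*k**3 - 14*k**2 - 6*k - 4). ✓

Yes. s_k = 2 \cdot 3^{k} \left(- k^{3} + k^{2} - 1\right).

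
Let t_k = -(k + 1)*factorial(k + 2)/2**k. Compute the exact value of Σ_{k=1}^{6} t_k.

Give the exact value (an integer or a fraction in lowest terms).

Σ = -5664

Compute t_(k+1)/t_k: get (k + 2)*(k + 3)/(2*(k + 1)).
Gosper form: A/B · C(k+1)/C(k) with A=k/2 + 3/2, B=1, C=k + 1.
Set up (k/2 + 3/2)·f(k+1) − (1)·f(k) − (k + 1) = 0.
Degrees (1,0,1) ⇒ d ≤ 0.
Solve for f: f(k) = 2 (degree 0 ≤ 0).
R(k) = B(k−1)·f(k)/C(k) = 2/(k + 1); s_k = R·t_k = -2**(1 - k)*factorial(k + 2).
Check: Δs_k = -(k + 1)*factorial(k + 2)/2**k. ✓
Σ_(k=1)^(6) t_k = s_(7) − s_(1) = -5670 − (-6) = -5664.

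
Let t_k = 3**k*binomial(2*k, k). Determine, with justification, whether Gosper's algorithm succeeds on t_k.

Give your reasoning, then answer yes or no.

r(k) = 6*(2*k + 1)/(k + 1) after simplifying.
Gosper form: A/B · C(k+1)/C(k) with A=12*k + 6, B=k + 1, C=1.
Need (12*k + 6)·f(k+1) − (k)·f(k) = 1.
deg f ≤ -1 (via 1,1,0).
d = -1 < 0 ⇒ no nonzero polynomial f; not summable.

No — key equation has no polynomial f.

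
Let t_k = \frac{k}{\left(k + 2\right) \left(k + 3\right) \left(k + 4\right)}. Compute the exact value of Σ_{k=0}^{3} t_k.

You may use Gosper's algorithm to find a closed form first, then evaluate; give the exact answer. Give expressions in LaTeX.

Σ = 1/21

Ratio r(k) = (k + 1)*(k + 2)/(k*(k + 5)).
A = k + 2, B = k + 5, C = k.
Solve (k + 2)·f(k+1) − (k + 4)·f(k) = k.
From deg A=1, deg B=1, deg C=1: d=2.
Solving with deg f ≤ 2: f(k) = k*(k - 1)/6.
Get s_k = R·t_k = k*(k - 1)/(6*(k + 2)*(k + 3)) with R(k) = B(k−1)f(k)/C(k) = (k - 1)*(k + 4)/6.
s_(k+1) − s_k = k/(k**3 + 9*k**2 + 26*k + 24) = t_k.
Sum = s_(4) − s_(0); s_(4) = 1/21, s_(0) = 0 ⇒ 1/21.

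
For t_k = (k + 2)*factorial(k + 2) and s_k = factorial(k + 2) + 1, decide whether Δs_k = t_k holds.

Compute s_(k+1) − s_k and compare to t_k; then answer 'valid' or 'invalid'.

Valid: the claim telescopes to t_k.

s_(k+1) = factorial(k + 3) + 1
s_(k+1) − s_k = (k + 2)*factorial(k + 2)
(s_(k+1) − s_k) − t_k = 0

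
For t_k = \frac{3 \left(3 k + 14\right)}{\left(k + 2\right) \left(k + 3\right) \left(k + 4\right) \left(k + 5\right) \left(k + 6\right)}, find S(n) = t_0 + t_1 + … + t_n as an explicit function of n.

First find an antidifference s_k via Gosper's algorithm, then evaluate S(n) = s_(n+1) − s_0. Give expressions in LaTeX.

S(n) = \frac{n^{3} + 13 n^{2} + 54 n + 42}{10 \left(n^{3} + 13 n^{2} + 54 n + 72\right)}

Step 1: r(k) = (k + 2)*(3*k + 17)/((k + 7)*(3*k + 14)).
Normal form (A,B,C) = (k + 2, k + 7, k + 14/3).
Set up (k + 2)·f(k+1) − (k + 6)·f(k) − (k + 14/3) = 0.
deg f ≤ 4 (via 1,1,1).
Solving with deg f ≤ 4: f(k) = k*(k + 4)*(k**2 + 10*k + 31)/90.
Certificate R = B(k−1)f/C = k*(k + 4)*(k + 6)*(k**2 + 10*k + 31)/(30*(3*k + 14)) gives s_k = k*(k**2 + 10*k + 31)/(10*(k**3 + 10*k**2 + 31*k + 30)).
Verify: 3*(3*k + 14)/(k**5 + 20*k**4 + 155*k**3 + 580*k**2 + 1044*k + 720) matches t_k.
Telescope: S(n) = s_(n+1) − s_(0) = (n**3 + 13*n**2 + 54*n + 42)/(10*(n**3 + 13*n**2 + 54*n + 72)) − (0) = (n**3 + 13*n**2 + 54*n + 42)/(10*(n**3 + 13*n**2 + 54*n + 72)).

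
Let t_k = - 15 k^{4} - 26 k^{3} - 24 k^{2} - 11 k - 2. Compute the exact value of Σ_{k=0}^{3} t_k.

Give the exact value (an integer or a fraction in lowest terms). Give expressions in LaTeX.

Compute t_(k+1)/t_k: get (15*k**4 + 86*k**3 + 192*k**2 + 197*k + 78)/(15*k**4 + 26*k**3 + 24*k**2 + 11*k + 2).
Factor: A=1; B=1; C=k**4 + 26*k**3/15 + 8*k**2/5 + 11*k/15 + 2/15.
f must satisfy (1)·f(k+1) − (1)·f(k) = k**4 + 26*k**3/15 + 8*k**2/5 + 11*k/15 + 2/15.
Bound: deg f ≤ 5.
Solve for f: f(k) = k**4*(3*k - 1)/15 (degree 5 ≤ 5).
So s_k = (B(k−1)f/C)·t_k = (k**4*(3*k - 1)/(15*k**4 + 26*k**3 + 24*k**2 + 11*k + 2))·t_k = k**4*(1 - 3*k).
Verify: k**4*(3*k - 1) - (k + 1)**4*(3*k + 2) matches t_k.
Sum = s_(4) − s_(0); s_(4) = -2816, s_(0) = 0 ⇒ -2816.

Σ = -2816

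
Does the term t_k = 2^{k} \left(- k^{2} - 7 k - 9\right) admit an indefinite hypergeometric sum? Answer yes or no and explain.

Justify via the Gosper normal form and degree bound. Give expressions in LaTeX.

Yes. s_k = 2^{k} \left(- k^{2} - 3 k - 1\right).

The ratio is 2*(k**2 + 9*k + 17)/(k**2 + 7*k + 9).
Factor: A=2; B=1; C=k**2 + 7*k + 9.
f must satisfy (2)·f(k+1) − (1)·f(k) = k**2 + 7*k + 9.
Degrees (0,0,2) ⇒ d ≤ 2.
Match coefficients ⇒ f(k) = k**2 + 3*k + 1.
R(k) = B(k−1)·f(k)/C(k) = (k**2 + 3*k + 1)/(k**2 + 7*k + 9); s_k = R·t_k = 2**k*(-k**2 - 3*k - 1).
Δs = 2**k*(-k**2 - 7*k - 9), as required.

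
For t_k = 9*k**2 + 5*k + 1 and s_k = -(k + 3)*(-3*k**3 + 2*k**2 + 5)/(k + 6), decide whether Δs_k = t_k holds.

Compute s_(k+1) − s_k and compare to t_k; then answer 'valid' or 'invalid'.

Invalid: residual 3*(-6*k**3 - 61*k**2 - 31*k - 11)/(k**2 + 13*k + 42) ≠ 0.

s_(k+1) = -(k + 4)*(-3*(k + 1)**3 + 2*(k + 1)**2 + 5)/(k + 7)
s_(k+1) − s_k = (9*k**4 + 104*k**3 + 261*k**2 + 130*k + 9)/(k**2 + 13*k + 42)
(s_(k+1) − s_k) − t_k = 3*(-6*k**3 - 61*k**2 - 31*k - 11)/(k**2 + 13*k + 42)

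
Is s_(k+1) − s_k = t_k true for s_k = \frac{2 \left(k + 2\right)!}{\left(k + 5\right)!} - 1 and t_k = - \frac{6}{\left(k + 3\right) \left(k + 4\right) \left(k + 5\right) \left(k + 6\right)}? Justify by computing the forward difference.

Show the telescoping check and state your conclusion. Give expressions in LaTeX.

s_(k+1) = 2*factorial(k + 3)/factorial(k + 6) - 1
s_(k+1) − s_k = -6/((k + 3)*(k + 4)*(k + 5)*(k + 6))
(s_(k+1) − s_k) − t_k = 0

Valid: the claim telescopes to t_k.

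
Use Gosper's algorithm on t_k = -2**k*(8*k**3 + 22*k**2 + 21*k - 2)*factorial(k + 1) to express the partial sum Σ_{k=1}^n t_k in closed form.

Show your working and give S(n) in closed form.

Step 1: r(k) = 2*(8*k**4 + 62*k**3 + 181*k**2 + 227*k + 98)/(8*k**3 + 22*k**2 + 21*k - 2).
So A=2*k + 4 and B=1, with C=k**3 + 11*k**2/4 + 21*k/8 - 1/4.
Need (2*k + 4)·f(k+1) − (1)·f(k) = k**3 + 11*k**2/4 + 21*k/8 - 1/4.
Bound: deg f ≤ 2.
A polynomial solution: f(k) = (4*k**2 - 3*k - 2)/8.
Get s_k = R·t_k = 2**k*(-4*k**2 + 3*k + 2)*factorial(k + 1) with R(k) = B(k−1)f(k)/C(k) = (4*k**2 - 3*k - 2)/(8*k**3 + 22*k**2 + 21*k - 2).
s_(k+1) − s_k = -2**k*(8*k**3 + 22*k**2 + 21*k - 2)*factorial(k + 1) = t_k.
s_(n+1) = -2**(n + 1)*(4*n**2 + 5*n - 1)*factorial(n + 2) and s_(1) = 4, so S(n) = -8*2**n*n**4*factorial(n) - 34*2**n*n**3*factorial(n) - 44*2**n*n**2*factorial(n) - 14*2**n*n*factorial(n) + 4*2**n*factorial(n) - 4.

S(n) = -8*2**n*n**4*factorial(n) - 34*2**n*n**3*factorial(n) - 44*2**n*n**2*factorial(n) - 14*2**n*n*factorial(n) + 4*2**n*factorial(n) - 4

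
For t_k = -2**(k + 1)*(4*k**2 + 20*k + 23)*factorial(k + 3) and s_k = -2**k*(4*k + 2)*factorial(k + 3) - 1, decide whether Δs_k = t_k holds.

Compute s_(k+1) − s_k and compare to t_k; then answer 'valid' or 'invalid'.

Valid: the claim telescopes to t_k.

s_(k+1) = -2**(k + 1)*(4*k + 6)*factorial(k + 4) - 1
s_(k+1) − s_k = -2**(k + 1)*(4*k**2 + 20*k + 23)*factorial(k + 3)
(s_(k+1) − s_k) − t_k = 0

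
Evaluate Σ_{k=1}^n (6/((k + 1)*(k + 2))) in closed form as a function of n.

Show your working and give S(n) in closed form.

S(n) = 3*n/(n + 2)

Compute t_(k+1)/t_k: get (k + 1)/(k + 3).
A = k + 1, B = k + 3, C = 1.
Key eq: (k + 1)·f(k+1) = (k + 2)·f(k) + (1).
Bound: deg f ≤ 1.
Coefficient equations give f(k) = k.
Then R = B(k−1)f/C = k*(k + 2), so s_k = R(k)·t_k = 6*k/(k + 1).
Verify: 6/(k**2 + 3*k + 2) matches t_k.
Evaluate: s_(n+1) = 6*(n + 1)/(n + 2); subtract s_(1) = 3 ⇒ S(n) = 3*n/(n + 2).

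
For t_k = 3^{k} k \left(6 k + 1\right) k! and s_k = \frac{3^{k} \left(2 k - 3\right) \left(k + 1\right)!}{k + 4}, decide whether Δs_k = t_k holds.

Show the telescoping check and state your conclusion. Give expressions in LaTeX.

s_(k+1) = 3**(k + 1)*(2*k - 1)*factorial(k + 2)/(k + 5)
s_(k+1) − s_k = 3**k*(6*k**3 + 31*k**2 + 23*k - 9)*factorial(k + 1)/((k + 4)*(k + 5))
(s_(k+1) − s_k) − t_k = -3**(k + 1)*(6*k**3 + 25*k**2 + 2*k + 3)*factorial(k)/((k + 4)*(k + 5))

Invalid: residual - \frac{3^{k + 1} \left(6 k^{3} + 25 k^{2} + 2 k + 3\right) k!}{\left(k + 4\right) \left(k + 5\right)} ≠ 0.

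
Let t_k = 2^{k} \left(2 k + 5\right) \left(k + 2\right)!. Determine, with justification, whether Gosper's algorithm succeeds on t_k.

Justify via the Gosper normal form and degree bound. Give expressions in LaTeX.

Step 1: r(k) = 2*(k + 3)*(2*k + 7)/(2*k + 5).
Normal form (A,B,C) = (2*k + 6, 1, k + 5/2).
Need (2*k + 6)·f(k+1) − (1)·f(k) = k + 5/2.
From deg A=1, deg B=0, deg C=1: d=0.
Coefficient equations give f(k) = 1/2.
R(k) = B(k−1)·f(k)/C(k) = 1/(2*k + 5); s_k = R·t_k = 2**k*factorial(k + 2).
Verify: 2**k*(2*k + 5)*factorial(k + 2) matches t_k.

Yes. s_k = 2^{k} \left(k + 2\right)!.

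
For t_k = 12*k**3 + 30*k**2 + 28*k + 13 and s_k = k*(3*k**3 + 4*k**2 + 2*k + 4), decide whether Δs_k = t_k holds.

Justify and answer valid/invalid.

valid; difference matches t_k

s_(k+1) = 3*k**4 + 16*k**3 + 32*k**2 + 32*k + 13
s_(k+1) − s_k = 12*k**3 + 30*k**2 + 28*k + 13
(s_(k+1) − s_k) − t_k = 0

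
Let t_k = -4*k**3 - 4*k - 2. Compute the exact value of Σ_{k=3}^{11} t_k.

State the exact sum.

Σ = -17658

Step 1: r(k) = (2*k + 2*(k + 1)**3 + 3)/(2*k**3 + 2*k + 1).
Take A(k)=1, B(k)=1, C(k)=k**3 + k + 1/2.
Need (1)·f(k+1) − (1)·f(k) = k**3 + k + 1/2.
Bound: deg f ≤ 4.
Match coefficients ⇒ f(k) = k**2*(k**2 - 2*k + 3)/4.
R(k) = B(k−1)·f(k)/C(k) = k**2*(k**2 - 2*k + 3)/(2*(2*k**3 + 2*k + 1)); s_k = R·t_k = k**2*(-k**2 + 2*k - 3).
Check: Δs_k = -4*k**3 - 4*k - 2. ✓
Telescoping: Σ = s_(12) − s_(3) = -17712 − (-54) = -17658.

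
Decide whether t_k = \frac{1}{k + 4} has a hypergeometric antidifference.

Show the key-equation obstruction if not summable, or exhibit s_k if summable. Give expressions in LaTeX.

Ratio r(k) = (k + 4)/(k + 5).
Normal form (A,B,C) = (k + 4, k + 5, 1).
f must satisfy (k + 4)·f(k+1) − (k + 4)·f(k) = 1.
Degrees (1,1,0) ⇒ d ≤ 0.
Write f(k) = c0. Then LHS − RHS = -1, requiring -1 = 0: contradictory. No certificate.

No — the linear system for f has no solution.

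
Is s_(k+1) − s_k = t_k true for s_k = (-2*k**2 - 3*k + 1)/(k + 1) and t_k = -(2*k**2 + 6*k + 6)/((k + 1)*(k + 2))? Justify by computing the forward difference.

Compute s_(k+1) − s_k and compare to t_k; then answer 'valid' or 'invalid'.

valid; difference matches t_k

s_(k+1) = (-2*k**2 - 7*k - 4)/(k + 2)
s_(k+1) − s_k = 2*(-k**2 - 3*k - 3)/(k**2 + 3*k + 2)
(s_(k+1) − s_k) − t_k = 0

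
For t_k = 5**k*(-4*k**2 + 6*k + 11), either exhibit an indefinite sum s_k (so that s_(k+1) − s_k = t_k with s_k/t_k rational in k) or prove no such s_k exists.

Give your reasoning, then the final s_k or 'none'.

The ratio is 5*(4*k**2 + 2*k - 13)/(4*k**2 - 6*k - 11).
Gosper form: A/B · C(k+1)/C(k) with A=5, B=1, C=k**2 - 3*k/2 - 11/4.
Key eq: (5)·f(k+1) = (1)·f(k) + (k**2 - 3*k/2 - 11/4).
Bound: deg f ≤ 2.
Solve for f: f(k) = (k**2 - 4*k + 1)/4 (degree 2 ≤ 2).
Certificate R = B(k−1)f/C = (k**2 - 4*k + 1)/(4*k**2 - 6*k - 11) gives s_k = 5**k*(-k**2 + 4*k - 1).
s_(k+1) − s_k = 5**k*(-4*k**2 + 6*k + 11) = t_k.

s_k = 5**k*(-k**2 + 4*k - 1)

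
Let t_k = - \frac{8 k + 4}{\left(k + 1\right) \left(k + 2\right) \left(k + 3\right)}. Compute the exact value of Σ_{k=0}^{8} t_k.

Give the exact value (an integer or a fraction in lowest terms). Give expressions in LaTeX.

Step 1: r(k) = (k + 1)*(2*k + 3)/((k + 4)*(2*k + 1)).
A = k + 1, B = k + 4, C = k + 1/2.
Key eq: (k + 1)·f(k+1) = (k + 3)·f(k) + (k + 1/2).
From deg A=1, deg B=1, deg C=1: d=2.
Match coefficients ⇒ f(k) = k*(3*k + 1)/8.
R(k) = B(k−1)·f(k)/C(k) = k*(k + 3)*(3*k + 1)/(4*(2*k + 1)); s_k = R·t_k = -k*(3*k + 1)/((k + 1)*(k + 2)).
Check: Δs_k = 4*(-2*k - 1)/(k**3 + 6*k**2 + 11*k + 6). ✓
Evaluate s at k=9 and k=0: -126/55 and 0; difference -126/55.

Σ = -126/55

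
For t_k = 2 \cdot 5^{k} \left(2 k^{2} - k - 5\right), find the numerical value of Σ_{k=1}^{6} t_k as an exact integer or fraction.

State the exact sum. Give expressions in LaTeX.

Σ = 2187510

t_(k+1)/t_k = 5*(2*k**2 + 3*k - 4)/(2*k**2 - k - 5).
Factor: A=5; B=1; C=k**2 - k/2 - 5/2.
Solve (5)·f(k+1) − (1)·f(k) = k**2 - k/2 - 5/2.
From deg A=0, deg B=0, deg C=2: d=2.
Coefficient equations give f(k) = k*(k - 3)/4.
R(k) = B(k−1)·f(k)/C(k) = k*(k - 3)/(2*(2*k**2 - k - 5)); s_k = R·t_k = 5**k*k*(k - 3).
s_(k+1) − s_k = 2*5**k*(2*k**2 - k - 5) = t_k.
Sum = s_(7) − s_(1); s_(7) = 2187500, s_(1) = -10 ⇒ 2187510.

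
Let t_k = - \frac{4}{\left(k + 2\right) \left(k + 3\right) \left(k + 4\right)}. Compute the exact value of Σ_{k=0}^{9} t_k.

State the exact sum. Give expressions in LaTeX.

Σ = -25/78

Ratio r(k) = (k + 2)/(k + 5).
Normal form (A,B,C) = (k + 2, k + 5, 1).
f must satisfy (k + 2)·f(k+1) − (k + 4)·f(k) = 1.
Degrees (1,1,0) ⇒ d ≤ 2.
Solving with deg f ≤ 2: f(k) = k*(k + 5)/12.
Then R = B(k−1)f/C = k*(k + 4)*(k + 5)/12, so s_k = R(k)·t_k = k*(-k - 5)/(3*(k + 2)*(k + 3)).
Check: Δs_k = -4/(k**3 + 9*k**2 + 26*k + 24). ✓
Telescoping: Σ = s_(10) − s_(0) = -25/78 − (0) = -25/78.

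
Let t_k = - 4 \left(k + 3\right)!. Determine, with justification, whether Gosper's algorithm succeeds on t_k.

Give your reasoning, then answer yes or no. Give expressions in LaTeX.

No; the degree bound rules out any f.

t_(k+1)/t_k = k + 4.
A = k + 4, B = 1, C = 1.
Key eq: (k + 4)·f(k+1) = (1)·f(k) + (1).
Degrees (1,0,0) ⇒ d ≤ -1.
deg f ≤ -1 is impossible — no certificate.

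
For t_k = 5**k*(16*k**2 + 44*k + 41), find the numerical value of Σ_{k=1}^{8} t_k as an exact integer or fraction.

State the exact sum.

Σ = 658203080

The ratio is 5*(16*k**2 + 76*k + 101)/(16*k**2 + 44*k + 41).
Normal form (A,B,C) = (5, 1, k**2 + 11*k/4 + 41/16).
Set up (5)·f(k+1) − (1)·f(k) − (k**2 + 11*k/4 + 41/16) = 0.
Bound: deg f ≤ 2.
Solving with deg f ≤ 2: f(k) = (4*k**2 + k + 4)/16.
R(k) = B(k−1)·f(k)/C(k) = (4*k**2 + k + 4)/(16*k**2 + 44*k + 41); s_k = R·t_k = 5**k*(4*k**2 + k + 4).
Verify: 5**k*(16*k**2 + 44*k + 41) matches t_k.
Σ_(k=1)^(8) t_k = s_(9) − s_(1) = 658203125 − (45) = 658203080.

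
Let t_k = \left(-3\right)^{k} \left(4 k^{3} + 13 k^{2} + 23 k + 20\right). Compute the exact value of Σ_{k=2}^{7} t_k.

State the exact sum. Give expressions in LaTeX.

Σ = -3897072

r(k) = 3*(-4*k**3 - 25*k**2 - 61*k - 60)/(4*k**3 + 13*k**2 + 23*k + 20) after simplifying.
Gosper form: A/B · C(k+1)/C(k) with A=-3, B=1, C=k**3 + 13*k**2/4 + 23*k/4 + 5.
Set up (-3)·f(k+1) − (1)·f(k) − (k**3 + 13*k**2/4 + 23*k/4 + 5) = 0.
Bound: deg f ≤ 3.
A polynomial solution: f(k) = -(k + 1)*(k**2 + 2)/4.
Then R = B(k−1)f/C = -(k + 1)*(k**2 + 2)/(4*k**3 + 13*k**2 + 23*k + 20), so s_k = R(k)·t_k = (-3)**k*(-k**3 - k**2 - 2*k - 2).
s_(k+1) − s_k = (-3)**k*(4*k**3 + 13*k**2 + 23*k + 20) = t_k.
Evaluate s at k=8 and k=2: -3897234 and -162; difference -3897072.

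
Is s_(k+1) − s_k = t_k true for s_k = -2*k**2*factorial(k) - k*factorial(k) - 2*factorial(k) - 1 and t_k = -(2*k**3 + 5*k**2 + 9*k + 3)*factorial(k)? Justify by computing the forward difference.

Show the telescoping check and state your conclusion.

s_(k+1) = -2*k**3*factorial(k) - 7*k**2*factorial(k) - 10*k*factorial(k) - 5*factorial(k) - 1
s_(k+1) − s_k = -(2*k**3 + 5*k**2 + 9*k + 3)*factorial(k)
(s_(k+1) − s_k) − t_k = 0

Valid: the claim telescopes to t_k.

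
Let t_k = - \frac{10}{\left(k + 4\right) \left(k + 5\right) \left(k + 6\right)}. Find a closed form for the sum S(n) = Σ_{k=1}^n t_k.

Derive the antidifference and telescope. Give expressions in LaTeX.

S(n) = \frac{n \left(- n - 11\right)}{6 \left(n^{2} + 11 n + 30\right)}

Ratio r(k) = (k + 4)/(k + 7).
So A=k + 4 and B=k + 7, with C=1.
Set up (k + 4)·f(k+1) − (k + 6)·f(k) − (1) = 0.
d = 2 from the (1,1,0) case.
A polynomial solution: f(k) = k*(k + 9)/40.
Then R = B(k−1)f/C = k*(k + 6)*(k + 9)/40, so s_k = R(k)·t_k = k*(-k - 9)/(4*(k + 4)*(k + 5)).
Verify: -10/(k**3 + 15*k**2 + 74*k + 120) matches t_k.
s_(n+1) = (-n**2 - 11*n - 10)/(4*(n**2 + 11*n + 30)) and s_(1) = -1/12, so S(n) = n*(-n - 11)/(6*(n**2 + 11*n + 30)).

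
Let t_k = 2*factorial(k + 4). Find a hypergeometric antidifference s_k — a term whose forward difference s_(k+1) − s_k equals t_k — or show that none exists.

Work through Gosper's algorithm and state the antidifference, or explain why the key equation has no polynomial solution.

not Gosper-summable; s_k does not exist

Compute t_(k+1)/t_k: get k + 5.
So A=k + 5 and B=1, with C=1.
Solve (k + 5)·f(k+1) − (1)·f(k) = 1.
d = -1 from the (1,0,0) case.
Bound -1 < 0, so the key equation has no polynomial solution.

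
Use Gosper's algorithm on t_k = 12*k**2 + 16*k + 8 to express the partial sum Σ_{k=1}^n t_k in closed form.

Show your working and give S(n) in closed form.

S(n) = 2*n*(2*n**2 + 7*n + 9)

The ratio is (3*k**2 + 10*k + 9)/(3*k**2 + 4*k + 2).
Take A(k)=1, B(k)=1, C(k)=k**2 + 4*k/3 + 2/3.
Solve (1)·f(k+1) − (1)·f(k) = k**2 + 4*k/3 + 2/3.
From deg A=0, deg B=0, deg C=2: d=3.
Coefficient equations give f(k) = k*(2*k**2 + k + 1)/6.
R(k) = B(k−1)·f(k)/C(k) = k*(2*k**2 + k + 1)/(2*(3*k**2 + 4*k + 2)); s_k = R·t_k = 2*k*(2*k**2 + k + 1).
s_(k+1) − s_k = 12*k**2 + 16*k + 8 = t_k.
Σ_(k=1)^n t_k = s_(n+1) − s_(1) = (4*n**3 + 14*n**2 + 18*n + 8) − (8), i.e. 2*n*(2*n**2 + 7*n + 9).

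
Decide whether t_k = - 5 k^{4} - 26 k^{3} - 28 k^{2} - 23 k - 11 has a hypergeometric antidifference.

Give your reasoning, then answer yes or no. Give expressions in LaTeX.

Ratio r(k) = (5*k**4 + 46*k**3 + 136*k**2 + 177*k + 93)/(5*k**4 + 26*k**3 + 28*k**2 + 23*k + 11).
So A=1 and B=1, with C=k**4 + 26*k**3/5 + 28*k**2/5 + 23*k/5 + 11/5.
Set up (1)·f(k+1) − (1)·f(k) − (k**4 + 26*k**3/5 + 28*k**2/5 + 23*k/5 + 11/5) = 0.
From deg A=0, deg B=0, deg C=4: d=5.
Match coefficients ⇒ f(k) = k*(k**4 + 4*k**3 - 2*k**2 + 4*k + 4)/5.
Get s_k = R·t_k = k*(-k**4 - 4*k**3 + 2*k**2 - 4*k - 4) with R(k) = B(k−1)f(k)/C(k) = k*(k**4 + 4*k**3 - 2*k**2 + 4*k + 4)/(5*k**4 + 26*k**3 + 28*k**2 + 23*k + 11).
Check: Δs_k = -5*k**4 - 26*k**3 - 28*k**2 - 23*k - 11. ✓

Yes. s_k = k \left(- k^{4} - 4 k^{3} + 2 k^{2} - 4 k - 4\right).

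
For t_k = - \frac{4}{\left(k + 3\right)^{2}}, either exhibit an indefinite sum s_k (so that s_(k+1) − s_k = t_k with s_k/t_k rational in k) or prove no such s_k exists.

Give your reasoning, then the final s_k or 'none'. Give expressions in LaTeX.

none (Gosper's algorithm certifies no s_k)

The ratio is (k + 3)**2/(k + 4)**2.
Normal form (A,B,C) = (k**2 + 6*k + 9, k**2 + 8*k + 16, 1).
Need (k**2 + 6*k + 9)·f(k+1) − (k**2 + 6*k + 9)·f(k) = 1.
From deg A=2, deg B=2, deg C=0: d=0.
Generic f = c0 gives residual -1; -1 = 0 cannot hold, so t_k is not Gosper-summable.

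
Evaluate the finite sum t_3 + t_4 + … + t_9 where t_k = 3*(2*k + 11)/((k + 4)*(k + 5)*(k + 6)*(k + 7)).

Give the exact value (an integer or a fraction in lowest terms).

r(k) = (k + 4)*(2*k + 13)/((k + 8)*(2*k + 11)) after simplifying.
Factor: A=k + 4; B=k + 8; C=k + 11/2.
Solve (k + 4)·f(k+1) − (k + 7)·f(k) = k + 11/2.
deg f ≤ 3 (via 1,1,1).
Solving with deg f ≤ 3: f(k) = k*(k + 5)*(k + 10)/48.
So s_k = (B(k−1)f/C)·t_k = (k*(k + 5)*(k + 7)*(k + 10)/(24*(2*k + 11)))·t_k = k*(k + 10)/(8*(k**2 + 10*k + 24)).
s_(k+1) − s_k = 3*(2*k + 11)/(k**4 + 22*k**3 + 179*k**2 + 638*k + 840) = t_k.
Telescoping: Σ = s_(10) − s_(3) = 25/224 − (13/168) = 23/672.

Σ = 23/672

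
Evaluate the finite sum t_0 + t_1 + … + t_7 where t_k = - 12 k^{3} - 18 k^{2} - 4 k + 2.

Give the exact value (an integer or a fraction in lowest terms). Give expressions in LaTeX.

Σ = -12024

r(k) = (6*k**3 + 27*k**2 + 38*k + 16)/(6*k**3 + 9*k**2 + 2*k - 1) after simplifying.
A = 1, B = 1, C = k**3 + 3*k**2/2 + k/3 - 1/6.
Key eq: (1)·f(k+1) = (1)·f(k) + (k**3 + 3*k**2/2 + k/3 - 1/6).
Bound: deg f ≤ 4.
Match coefficients ⇒ f(k) = k*(k + 1)*(3*k**2 - 3*k - 1)/12.
So s_k = (B(k−1)f/C)·t_k = (k*(3*k**2 - 3*k - 1)/(2*(6*k**2 + 3*k - 1)))·t_k = k*(-3*k**3 + 4*k + 1).
Δs = -12*k**3 - 18*k**2 - 4*k + 2, as required.
Σ_(k=0)^(7) t_k = s_(8) − s_(0) = -12024 − (0) = -12024.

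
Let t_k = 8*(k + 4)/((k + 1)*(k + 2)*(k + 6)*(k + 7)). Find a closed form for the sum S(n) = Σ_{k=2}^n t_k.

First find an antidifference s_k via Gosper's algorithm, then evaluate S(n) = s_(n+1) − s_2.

Compute t_(k+1)/t_k: get (k + 1)*(k + 5)*(k + 6)/((k + 3)*(k + 4)*(k + 8)).
Gosper form: A/B · C(k+1)/C(k) with A=k + 1, B=k + 8, C=k**4 + 16*k**3 + 95*k**2 + 248*k + 240.
f must satisfy (k + 1)·f(k+1) − (k + 7)·f(k) = k**4 + 16*k**3 + 95*k**2 + 248*k + 240.
d = 6 from the (1,1,4) case.
A polynomial solution: f(k) = k*(k + 2)*(k + 3)*(k + 4)*(k + 5)*(k + 7)/12.
Get s_k = R·t_k = 2*k*(k + 7)/(3*(k**2 + 7*k + 6)) with R(k) = B(k−1)f(k)/C(k) = k*(k + 2)*(k + 7)**2/(12*(k + 4)).
Check: Δs_k = 8*(k + 4)/(k**4 + 16*k**3 + 83*k**2 + 152*k + 84). ✓
Telescope: S(n) = s_(n+1) − s_(2) = 2*(n**2 + 9*n + 8)/(3*(n**2 + 9*n + 14)) − (1/2) = (n**2 + 9*n - 10)/(6*(n**2 + 9*n + 14)).

S(n) = (n**2 + 9*n - 10)/(6*(n**2 + 9*n + 14))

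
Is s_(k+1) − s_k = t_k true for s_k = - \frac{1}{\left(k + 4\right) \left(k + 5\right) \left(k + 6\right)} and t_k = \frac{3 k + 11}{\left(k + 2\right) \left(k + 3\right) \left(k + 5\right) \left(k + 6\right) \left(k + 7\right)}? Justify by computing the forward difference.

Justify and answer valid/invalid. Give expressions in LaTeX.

s_(k+1) = -1/((k + 5)*(k + 6)*(k + 7))
s_(k+1) − s_k = 3/((k + 4)*(k + 5)*(k + 6)*(k + 7))
(s_(k+1) − s_k) − t_k = 2*(-4*k - 13)/(k**6 + 27*k**5 + 295*k**4 + 1665*k**3 + 5104*k**2 + 8028*k + 5040)

Invalid: residual \frac{2 \left(- 4 k - 13\right)}{k^{6} + 27 k^{5} + 295 k^{4} + 1665 k^{3} + 5104 k^{2} + 8028 k + 5040} ≠ 0.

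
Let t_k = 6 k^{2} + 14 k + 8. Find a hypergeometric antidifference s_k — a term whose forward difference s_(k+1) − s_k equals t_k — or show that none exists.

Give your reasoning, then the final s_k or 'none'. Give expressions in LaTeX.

s_k = 2 k \left(k^{2} + 2 k + 1\right)

Step 1: r(k) = (3*k**2 + 13*k + 14)/(3*k**2 + 7*k + 4).
Normal form (A,B,C) = (1, 1, k**2 + 7*k/3 + 4/3).
Need (1)·f(k+1) − (1)·f(k) = k**2 + 7*k/3 + 4/3.
d = 3 from the (0,0,2) case.
A polynomial solution: f(k) = k*(k + 1)**2/3.
So s_k = (B(k−1)f/C)·t_k = (k*(k + 1)/(3*k + 4))·t_k = 2*k*(k**2 + 2*k + 1).
Verify: 6*k**2 + 14*k + 8 matches t_k.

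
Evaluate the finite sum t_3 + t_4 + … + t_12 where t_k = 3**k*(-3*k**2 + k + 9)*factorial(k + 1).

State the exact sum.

Ratio r(k) = 3*(k + 2)*(k - 3*(k + 1)**2 + 10)/(-3*k**2 + k + 9).
Factor: A=3*k + 6; B=1; C=k**2 - k/3 - 3.
Solve (3*k + 6)·f(k+1) − (1)·f(k) = k**2 - k/3 - 3.
deg f ≤ 1 (via 1,0,2).
Solving with deg f ≤ 1: f(k) = (k - 3)/3.
Then R = B(k−1)f/C = (k - 3)/(3*k**2 - k - 9), so s_k = R(k)·t_k = -3**k*(k - 3)*factorial(k + 1).
Check: Δs_k = 3**k*(-3*k**2 + k + 9)*factorial(k + 1). ✓
Σ_(k=3)^(12) t_k = s_(13) − s_(3) = -1389903547608576000 − (0) = -1389903547608576000.

Σ = -1389903547608576000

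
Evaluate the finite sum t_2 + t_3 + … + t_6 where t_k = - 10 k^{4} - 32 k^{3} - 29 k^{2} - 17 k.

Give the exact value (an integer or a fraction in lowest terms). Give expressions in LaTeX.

Σ = -39770

Compute t_(k+1)/t_k: get (10*k**4 + 72*k**3 + 185*k**2 + 211*k + 88)/(k*(10*k**3 + 32*k**2 + 29*k + 17)).
Normal form (A,B,C) = (1, 1, k**4 + 16*k**3/5 + 29*k**2/10 + 17*k/10).
f must satisfy (1)·f(k+1) − (1)·f(k) = k**4 + 16*k**3/5 + 29*k**2/10 + 17*k/10.
Bound: deg f ≤ 5.
Match coefficients ⇒ f(k) = k*(k - 1)*(2*k**3 + 5*k**2 + 2*k + 4)/10.
Get s_k = R·t_k = k*(-2*k**4 - 3*k**3 + 3*k**2 - 2*k + 4) with R(k) = B(k−1)f(k)/C(k) = (k - 1)*(2*k**3 + 5*k**2 + 2*k + 4)/(10*k**3 + 32*k**2 + 29*k + 17).
s_(k+1) − s_k = k*(-10*k**3 - 32*k**2 - 29*k - 17) = t_k.
Telescoping: Σ = s_(7) − s_(2) = -39858 − (-88) = -39770.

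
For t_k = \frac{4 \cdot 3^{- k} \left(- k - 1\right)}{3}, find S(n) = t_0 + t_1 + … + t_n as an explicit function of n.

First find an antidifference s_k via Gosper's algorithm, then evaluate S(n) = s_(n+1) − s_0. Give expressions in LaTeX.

S(n) = 3^{- n - 1} \left(- 3^{n + 2} + 2 n + 5\right)

r(k) = (k + 2)/(3*(k + 1)) after simplifying.
Gosper form: A/B · C(k+1)/C(k) with A=1/3, B=1, C=k + 1.
Set up (1/3)·f(k+1) − (1)·f(k) − (k + 1) = 0.
From deg A=0, deg B=0, deg C=1: d=1.
Match coefficients ⇒ f(k) = -3*(2*k + 3)/4.
R(k) = B(k−1)·f(k)/C(k) = -3*(2*k + 3)/(4*(k + 1)); s_k = R·t_k = (2*k + 3)/3**k.
Δs = 4*(-k - 1)/(3*3**k), as required.
Σ_(k=0)^n t_k = s_(n+1) − s_(0) = (3**(-n - 1)*(2*n + 5)) − (3), i.e. 3**(-n - 1)*(-3**(n + 2) + 2*n + 5).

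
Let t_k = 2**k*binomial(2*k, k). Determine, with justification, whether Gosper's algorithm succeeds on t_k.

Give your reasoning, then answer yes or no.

No — negative degree bound, so no certificate f.

t_(k+1)/t_k = 4*(2*k + 1)/(k + 1).
So A=8*k + 4 and B=k + 1, with C=1.
f must satisfy (8*k + 4)·f(k+1) − (k)·f(k) = 1.
deg f ≤ -1 (via 1,1,0).
Negative degree bound (-1): no f exists, t_k not Gosper-summable.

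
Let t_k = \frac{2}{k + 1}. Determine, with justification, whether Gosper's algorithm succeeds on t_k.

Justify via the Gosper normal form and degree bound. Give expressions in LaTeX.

No — the linear system for f has no solution.

t_(k+1)/t_k = (k + 1)/(k + 2).
Take A(k)=k + 1, B(k)=k + 2, C(k)=1.
f must satisfy (k + 1)·f(k+1) − (k + 1)·f(k) = 1.
From deg A=1, deg B=1, deg C=0: d=0.
f = c0 ⇒ A·f(k+1) − B(k−1)·f(k) − C = -1. The system {-1 = 0} is inconsistent; no antidifference.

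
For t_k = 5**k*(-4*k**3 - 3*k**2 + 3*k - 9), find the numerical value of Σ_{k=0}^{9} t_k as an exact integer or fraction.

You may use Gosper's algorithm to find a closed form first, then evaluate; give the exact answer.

Σ = -7138671874

t_(k+1)/t_k = 5*(4*k**3 + 15*k**2 + 15*k + 13)/(4*k**3 + 3*k**2 - 3*k + 9).
So A=5 and B=1, with C=k**3 + 3*k**2/4 - 3*k/4 + 9/4.
Solve (5)·f(k+1) − (1)·f(k) = k**3 + 3*k**2/4 - 3*k/4 + 9/4.
Degrees (0,0,3) ⇒ d ≤ 3.
Coefficient equations give f(k) = (k**3 - 3*k**2 + 3*k + 1)/4.
Then R = B(k−1)f/C = (k**3 - 3*k**2 + 3*k + 1)/(4*k**3 + 3*k**2 - 3*k + 9), so s_k = R(k)·t_k = 5**k*(-k**3 + 3*k**2 - 3*k - 1).
s_(k+1) − s_k = 5**k*(-4*k**3 - 3*k**2 + 3*k - 9) = t_k.
Telescoping: Σ = s_(10) − s_(0) = -7138671875 − (-1) = -7138671874.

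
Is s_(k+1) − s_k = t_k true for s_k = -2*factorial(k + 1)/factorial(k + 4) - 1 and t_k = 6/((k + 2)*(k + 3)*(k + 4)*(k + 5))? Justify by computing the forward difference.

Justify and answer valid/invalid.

valid; difference matches t_k

s_(k+1) = -2*factorial(k + 2)/factorial(k + 5) - 1
s_(k+1) − s_k = 6/((k + 2)*(k + 3)*(k + 4)*(k + 5))
(s_(k+1) − s_k) − t_k = 0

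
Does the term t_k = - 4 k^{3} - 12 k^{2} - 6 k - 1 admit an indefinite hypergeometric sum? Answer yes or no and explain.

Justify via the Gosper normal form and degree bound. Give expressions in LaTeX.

Yes. s_k = k^{2} \left(- k^{2} - 2 k + 2\right).

t_(k+1)/t_k = (4*k**3 + 24*k**2 + 42*k + 23)/(4*k**3 + 12*k**2 + 6*k + 1).
Gosper form: A/B · C(k+1)/C(k) with A=1, B=1, C=k**3 + 3*k**2 + 3*k/2 + 1/4.
f must satisfy (1)·f(k+1) − (1)·f(k) = k**3 + 3*k**2 + 3*k/2 + 1/4.
From deg A=0, deg B=0, deg C=3: d=4.
Solving with deg f ≤ 4: f(k) = k**2*(k**2 + 2*k - 2)/4.
Certificate R = B(k−1)f/C = k**2*(k**2 + 2*k - 2)/(4*k**3 + 12*k**2 + 6*k + 1) gives s_k = k**2*(-k**2 - 2*k + 2).
s_(k+1) − s_k = -4*k**3 - 12*k**2 - 6*k - 1 = t_k.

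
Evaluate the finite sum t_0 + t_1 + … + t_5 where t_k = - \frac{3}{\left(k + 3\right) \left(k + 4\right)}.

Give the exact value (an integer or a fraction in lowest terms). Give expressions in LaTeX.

Σ = -2/3

Step 1: r(k) = (k + 3)/(k + 5).
Take A(k)=k + 3, B(k)=k + 5, C(k)=1.
Set up (k + 3)·f(k+1) − (k + 4)·f(k) − (1) = 0.
d = 1 from the (1,1,0) case.
Match coefficients ⇒ f(k) = k/3.
Then R = B(k−1)f/C = k*(k + 4)/3, so s_k = R(k)·t_k = -k/(k + 3).
s_(k+1) − s_k = -3/(k**2 + 7*k + 12) = t_k.
Telescoping: Σ = s_(6) − s_(0) = -2/3 − (0) = -2/3.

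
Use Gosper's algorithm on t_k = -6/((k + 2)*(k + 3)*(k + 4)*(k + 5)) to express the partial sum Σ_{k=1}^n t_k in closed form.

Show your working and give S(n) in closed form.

S(n) = n*(-n**2 - 12*n - 47)/(30*(n**3 + 12*n**2 + 47*n + 60))

Compute t_(k+1)/t_k: get (k + 2)/(k + 6).
A = k + 2, B = k + 6, C = 1.
f must satisfy (k + 2)·f(k+1) − (k + 5)·f(k) = 1.
Bound: deg f ≤ 3.
Coefficient equations give f(k) = k*(k**2 + 9*k + 26)/72.
R(k) = B(k−1)·f(k)/C(k) = k*(k + 5)*(k**2 + 9*k + 26)/72; s_k = R·t_k = k*(-k**2 - 9*k - 26)/(12*(k + 2)*(k + 3)*(k + 4)).
s_(k+1) − s_k = -6/(k**4 + 14*k**3 + 71*k**2 + 154*k + 120) = t_k.
s_(n+1) = (-n**3 - 12*n**2 - 47*n - 36)/(12*(n**3 + 12*n**2 + 47*n + 60)) and s_(1) = -1/20, so S(n) = n*(-n**2 - 12*n - 47)/(30*(n**3 + 12*n**2 + 47*n + 60)).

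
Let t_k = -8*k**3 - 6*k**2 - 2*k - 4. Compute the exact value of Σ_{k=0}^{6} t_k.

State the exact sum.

The ratio is (4*k**3 + 15*k**2 + 19*k + 10)/(4*k**3 + 3*k**2 + k + 2).
Factor: A=1; B=1; C=k**3 + 3*k**2/4 + k/4 + 1/2.
f must satisfy (1)·f(k+1) − (1)·f(k) = k**3 + 3*k**2/4 + k/4 + 1/2.
From deg A=0, deg B=0, deg C=3: d=4.
A polynomial solution: f(k) = k*(k + 1)*(k**2 - 2*k + 2)/4.
Then R = B(k−1)f/C = k*(k**2 - 2*k + 2)/(4*k**2 - k + 2), so s_k = R(k)·t_k = 2*k*(-k**3 + k**2 - 2).
s_(k+1) − s_k = -8*k**3 - 6*k**2 - 2*k - 4 = t_k.
Sum = s_(7) − s_(0); s_(7) = -4144, s_(0) = 0 ⇒ -4144.

Σ = -4144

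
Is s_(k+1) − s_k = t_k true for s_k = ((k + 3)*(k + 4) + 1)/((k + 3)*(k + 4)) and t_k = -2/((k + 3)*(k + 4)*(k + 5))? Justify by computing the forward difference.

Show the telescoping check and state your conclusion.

valid; difference matches t_k

s_(k+1) = ((k + 4)*(k + 5) + 1)/((k + 4)*(k + 5))
s_(k+1) − s_k = -2/(k**3 + 12*k**2 + 47*k + 60)
(s_(k+1) − s_k) − t_k = 0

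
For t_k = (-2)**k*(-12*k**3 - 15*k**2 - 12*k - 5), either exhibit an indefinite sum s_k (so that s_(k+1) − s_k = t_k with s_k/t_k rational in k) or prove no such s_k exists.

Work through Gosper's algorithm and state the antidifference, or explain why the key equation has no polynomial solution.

s_k = (-2)**k*(4*k**3 - 3*k**2 + 1)

r(k) = 2*(-12*k**3 - 51*k**2 - 78*k - 44)/(12*k**3 + 15*k**2 + 12*k + 5) after simplifying.
Take A(k)=-2, B(k)=1, C(k)=k**3 + 5*k**2/4 + k + 5/12.
f must satisfy (-2)·f(k+1) − (1)·f(k) = k**3 + 5*k**2/4 + k + 5/12.
From deg A=0, deg B=0, deg C=3: d=3.
Solving with deg f ≤ 3: f(k) = -(4*k**3 - 3*k**2 + 1)/12.
Certificate R = B(k−1)f/C = -(4*k**3 - 3*k**2 + 1)/(12*k**3 + 15*k**2 + 12*k + 5) gives s_k = (-2)**k*(4*k**3 - 3*k**2 + 1).
Δs = (-2)**k*(-12*k**3 - 15*k**2 - 12*k - 5), as required.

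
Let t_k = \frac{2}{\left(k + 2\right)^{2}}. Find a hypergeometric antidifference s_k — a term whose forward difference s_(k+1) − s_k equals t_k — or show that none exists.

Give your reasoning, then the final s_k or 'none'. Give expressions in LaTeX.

Compute t_(k+1)/t_k: get (k + 2)**2/(k + 3)**2.
Normal form (A,B,C) = (k**2 + 4*k + 4, k**2 + 6*k + 9, 1).
Set up (k**2 + 4*k + 4)·f(k+1) − (k**2 + 4*k + 4)·f(k) − (1) = 0.
d = 0 from the (2,2,0) case.
f = c0 ⇒ A·f(k+1) − B(k−1)·f(k) − C = -1. The system {-1 = 0} is inconsistent; no antidifference.

not Gosper-summable; s_k does not exist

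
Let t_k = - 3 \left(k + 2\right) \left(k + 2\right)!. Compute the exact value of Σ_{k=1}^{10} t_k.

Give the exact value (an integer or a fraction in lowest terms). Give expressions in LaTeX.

t_(k+1)/t_k = (k + 3)**2/(k + 2).
Take A(k)=k + 3, B(k)=1, C(k)=k + 2.
Key eq: (k + 3)·f(k+1) = (1)·f(k) + (k + 2).
Bound: deg f ≤ 0.
A polynomial solution: f(k) = 1.
R(k) = B(k−1)·f(k)/C(k) = 1/(k + 2); s_k = R·t_k = -3*factorial(k + 2).
Check: Δs_k = -3*(k + 2)*factorial(k + 2). ✓
Telescoping: Σ = s_(11) − s_(1) = -18681062400 − (-18) = -18681062382.

Σ = -18681062382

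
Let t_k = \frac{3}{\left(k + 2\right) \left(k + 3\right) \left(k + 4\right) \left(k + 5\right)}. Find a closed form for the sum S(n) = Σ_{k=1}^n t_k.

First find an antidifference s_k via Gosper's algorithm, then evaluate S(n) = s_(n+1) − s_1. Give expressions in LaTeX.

S(n) = \frac{n \left(n^{2} + 12 n + 47\right)}{60 \left(n^{3} + 12 n^{2} + 47 n + 60\right)}

Step 1: r(k) = (k + 2)/(k + 6).
Factor: A=k + 2; B=k + 6; C=1.
Solve (k + 2)·f(k+1) − (k + 5)·f(k) = 1.
deg f ≤ 3 (via 1,1,0).
Solving with deg f ≤ 3: f(k) = k*(k**2 + 9*k + 26)/72.
So s_k = (B(k−1)f/C)·t_k = (k*(k + 5)*(k**2 + 9*k + 26)/72)·t_k = k*(k**2 + 9*k + 26)/(24*(k + 2)*(k + 3)*(k + 4)).
s_(k+1) − s_k = 3/(k**4 + 14*k**3 + 71*k**2 + 154*k + 120) = t_k.
Σ_(k=1)^n t_k = s_(n+1) − s_(1) = ((n**3 + 12*n**2 + 47*n + 36)/(24*(n**3 + 12*n**2 + 47*n + 60))) − (1/40), i.e. n*(n**2 + 12*n + 47)/(60*(n**3 + 12*n**2 + 47*n + 60)).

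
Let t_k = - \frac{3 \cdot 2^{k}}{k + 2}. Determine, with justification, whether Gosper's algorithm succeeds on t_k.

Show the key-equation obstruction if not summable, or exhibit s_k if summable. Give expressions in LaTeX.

No. Not Gosper-summable.

Ratio r(k) = 2*(k + 2)/(k + 3).
Gosper form: A/B · C(k+1)/C(k) with A=2*k + 4, B=k + 3, C=1.
f must satisfy (2*k + 4)·f(k+1) − (k + 2)·f(k) = 1.
Degrees (1,1,0) ⇒ d ≤ -1.
Bound -1 < 0, so the key equation has no polynomial solution.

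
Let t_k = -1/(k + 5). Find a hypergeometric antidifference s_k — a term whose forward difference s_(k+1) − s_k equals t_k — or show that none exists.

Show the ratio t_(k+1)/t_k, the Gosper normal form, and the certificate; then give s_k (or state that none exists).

r(k) = (k + 5)/(k + 6) after simplifying.
So A=k + 5 and B=k + 6, with C=1.
Key eq: (k + 5)·f(k+1) = (k + 5)·f(k) + (1).
Degrees (1,1,0) ⇒ d ≤ 0.
f = c0 ⇒ A·f(k+1) − B(k−1)·f(k) − C = -1. The system {-1 = 0} is inconsistent; no antidifference.

none — t_k is not Gosper-summable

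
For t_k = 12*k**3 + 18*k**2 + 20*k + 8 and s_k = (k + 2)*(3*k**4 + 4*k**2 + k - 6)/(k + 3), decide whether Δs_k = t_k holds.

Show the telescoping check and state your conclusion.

s_(k+1) = (k + 3)*(k + 3*(k + 1)**4 + 4*(k + 1)**2 - 5)/(k + 4)
s_(k+1) − s_k = (12*k**5 + 93*k**4 + 236*k**3 + 294*k**2 + 229*k + 66)/(k**2 + 7*k + 12)
(s_(k+1) − s_k) − t_k = (-9*k**4 - 54*k**3 - 70*k**2 - 67*k - 30)/(k**2 + 7*k + 12)

Invalid: residual (-9*k**4 - 54*k**3 - 70*k**2 - 67*k - 30)/(k**2 + 7*k + 12) ≠ 0.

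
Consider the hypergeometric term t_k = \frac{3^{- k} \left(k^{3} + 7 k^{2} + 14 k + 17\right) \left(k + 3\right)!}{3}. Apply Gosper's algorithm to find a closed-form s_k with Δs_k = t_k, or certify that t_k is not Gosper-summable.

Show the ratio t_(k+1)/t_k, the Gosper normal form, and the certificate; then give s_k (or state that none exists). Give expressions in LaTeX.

Compute t_(k+1)/t_k: get (k**4 + 14*k**3 + 71*k**2 + 163*k + 156)/(3*(k**3 + 7*k**2 + 14*k + 17)).
A = k/3 + 4/3, B = 1, C = k**3 + 7*k**2 + 14*k + 17.
Key eq: (k/3 + 4/3)·f(k+1) = (1)·f(k) + (k**3 + 7*k**2 + 14*k + 17).
d = 2 from the (1,0,3) case.
Solving with deg f ≤ 2: f(k) = 3*(k**2 + 4*k - 3).
Certificate R = B(k−1)f/C = 3*(k**2 + 4*k - 3)/(k**3 + 7*k**2 + 14*k + 17) gives s_k = (k**2 + 4*k - 3)*factorial(k + 3)/3**k.
Check: Δs_k = (k**3 + 7*k**2 + 14*k + 17)*factorial(k + 3)/(3*3**k). ✓

s_k = 3^{- k} \left(k^{2} + 4 k - 3\right) \left(k + 3\right)!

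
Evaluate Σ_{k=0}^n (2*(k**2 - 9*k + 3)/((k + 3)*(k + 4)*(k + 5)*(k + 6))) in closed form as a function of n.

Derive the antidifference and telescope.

S(n) = (n**3 - 45*n**2 + 14*n + 60)/(30*(n**3 + 15*n**2 + 74*n + 120))

The ratio is -(k + 3)*(9*k - (k + 1)**2 + 6)/((k + 7)*(k**2 - 9*k + 3)).
A = k + 3, B = k + 7, C = k**2 - 9*k + 3.
Solve (k + 3)·f(k+1) − (k + 6)·f(k) = k**2 - 9*k + 3.
deg f ≤ 3 (via 1,1,2).
Match coefficients ⇒ f(k) = k*(k**2 - 48*k + 107)/60.
Certificate R = B(k−1)f/C = k*(k + 6)*(k**2 - 48*k + 107)/(60*(k**2 - 9*k + 3)) gives s_k = k*(k**2 - 48*k + 107)/(30*(k + 3)*(k + 4)*(k + 5)).
Δs = 2*(k**2 - 9*k + 3)/(k**4 + 18*k**3 + 119*k**2 + 342*k + 360), as required.
Evaluate: s_(n+1) = (n**3 - 45*n**2 + 14*n + 60)/(30*(n**3 + 15*n**2 + 74*n + 120)); subtract s_(0) = 0 ⇒ S(n) = (n**3 - 45*n**2 + 14*n + 60)/(30*(n**3 + 15*n**2 + 74*n + 120)).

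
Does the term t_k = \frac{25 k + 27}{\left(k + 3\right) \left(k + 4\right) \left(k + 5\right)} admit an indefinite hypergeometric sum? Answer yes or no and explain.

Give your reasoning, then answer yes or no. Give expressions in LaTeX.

Step 1: r(k) = (k + 3)*(25*k + 52)/((k + 6)*(25*k + 27)).
Factor: A=k + 3; B=k + 6; C=k + 27/25.
Set up (k + 3)·f(k+1) − (k + 5)·f(k) − (k + 27/25) = 0.
Bound: deg f ≤ 2.
Match coefficients ⇒ f(k) = k*(17*k + 19)/100.
Certificate R = B(k−1)f/C = k*(k + 5)*(17*k + 19)/(4*(25*k + 27)) gives s_k = k*(17*k + 19)/(4*(k + 3)*(k + 4)).
Verify: (25*k + 27)/(k**3 + 12*k**2 + 47*k + 60) matches t_k.

Yes. s_k = \frac{k \left(17 k + 19\right)}{4 \left(k + 3\right) \left(k + 4\right)}.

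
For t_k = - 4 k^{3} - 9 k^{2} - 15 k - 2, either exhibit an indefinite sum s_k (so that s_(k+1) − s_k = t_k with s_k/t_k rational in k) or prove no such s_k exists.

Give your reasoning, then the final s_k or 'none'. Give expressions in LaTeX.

s_k = k \left(- k^{3} - k^{2} - 4 k + 4\right)

Step 1: r(k) = (4*k**3 + 21*k**2 + 45*k + 30)/(4*k**3 + 9*k**2 + 15*k + 2).
Take A(k)=1, B(k)=1, C(k)=k**3 + 9*k**2/4 + 15*k/4 + 1/2.
Solve (1)·f(k+1) − (1)·f(k) = k**3 + 9*k**2/4 + 15*k/4 + 1/2.
d = 4 from the (0,0,3) case.
Solving with deg f ≤ 4: f(k) = k*(k**3 + k**2 + 4*k - 4)/4.
Get s_k = R·t_k = k*(-k**3 - k**2 - 4*k + 4) with R(k) = B(k−1)f(k)/C(k) = k*(k**3 + k**2 + 4*k - 4)/(4*k**3 + 9*k**2 + 15*k + 2).
s_(k+1) − s_k = -4*k**3 - 9*k**2 - 15*k - 2 = t_k.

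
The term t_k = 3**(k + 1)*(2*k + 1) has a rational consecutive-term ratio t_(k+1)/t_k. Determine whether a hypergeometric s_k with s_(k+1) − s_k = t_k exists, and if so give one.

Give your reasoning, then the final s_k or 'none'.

r(k) = 3*(2*k + 3)/(2*k + 1) after simplifying.
Factor: A=3; B=1; C=k + 1/2.
f must satisfy (3)·f(k+1) − (1)·f(k) = k + 1/2.
d = 1 from the (0,0,1) case.
Solve for f: f(k) = (k - 1)/2 (degree 1 ≤ 1).
Certificate R = B(k−1)f/C = (k - 1)/(2*k + 1) gives s_k = 3**(k + 1)*(k - 1).
Check: Δs_k = 3**(k + 1)*(2*k + 1). ✓

s_k = 3**(k + 1)*(k - 1)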